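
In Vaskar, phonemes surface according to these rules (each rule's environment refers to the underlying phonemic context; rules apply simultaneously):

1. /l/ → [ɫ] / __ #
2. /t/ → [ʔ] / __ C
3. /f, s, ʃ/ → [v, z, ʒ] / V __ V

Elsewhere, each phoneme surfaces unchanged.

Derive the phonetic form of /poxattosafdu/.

[poxaʔtozafdu]

/p/ (word-initial): no rule targets it → [p].
/o/ stays [o].
/x/ (between /o/ and /a/): no rule targets it → [x].
/a/ (between /x/ and /t/): no rule targets it → [a].
Rule 2 applies to /t/ (between /a/ and /t/: immediately before a consonant) → [ʔ].
/t/ (between /t/ and /o/) is in the target of rule 2 but the environment (immediately before a consonant) is not met → [t].
/o/ stays [o].
/s/ (between /o/ and /a/): between two vowels, so rule 3 applies → [z].
/a/ (between /s/ and /f/) is unaffected → [a].
/f/ (between /a/ and /d/): rule 3 targets it, but not between two vowels → unchanged [f].
/d/ — not in any rule's target class → [d].
/u/ stays [u].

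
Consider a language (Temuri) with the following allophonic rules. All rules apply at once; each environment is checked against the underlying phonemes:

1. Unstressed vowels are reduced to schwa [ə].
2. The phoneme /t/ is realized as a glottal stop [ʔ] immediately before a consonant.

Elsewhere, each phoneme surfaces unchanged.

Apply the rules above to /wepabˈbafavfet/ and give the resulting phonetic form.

/w/ (word-initial) is unaffected → [w].
/e/ meets the environment for rule 1 (in an unstressed syllable) → [ə].
/p/ (between /e/ and /a/): no rule targets it → [p].
/a/ (between /p/ and /b/) occurs in an unstressed syllable → [ə] by rule 1.
/b/ stays [b].
/b/ stays [b].
/a/ (between /b/ and /f/) fails the environment for rule 1, so it stays [a].
/f/ (between /a/ and /a/): no rule targets it → [f].
/a/ meets the environment for rule 1 (in an unstressed syllable) → [ə].
/v/ (between /a/ and /f/) is unaffected → [v].
/f/ (between /v/ and /e/): no rule targets it → [f].
/e/ (between /f/ and /t/): in an unstressed syllable, so rule 1 applies → [ə].
/t/ — word-final; rule 2 does not apply here → [t].

[wəpəbˈbafəvfət]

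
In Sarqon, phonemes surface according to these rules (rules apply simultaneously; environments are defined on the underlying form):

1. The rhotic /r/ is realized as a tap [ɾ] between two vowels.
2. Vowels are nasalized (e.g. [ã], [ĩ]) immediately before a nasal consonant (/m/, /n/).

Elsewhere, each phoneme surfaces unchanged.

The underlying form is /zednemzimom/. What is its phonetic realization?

[zednẽmzĩmõm]

/z/ (word-initial) is unaffected → [z].
/e/ (between /z/ and /d/): rule 2 targets it, but not before a nasal consonant → unchanged [e].
/d/ — not in any rule's target class → [d].
/n/ (between /d/ and /e/) is unaffected → [n].
/e/ (between /n/ and /m/): before a nasal consonant, so rule 2 applies → [ẽ].
/m/ stays [m].
/z/ — not in any rule's target class → [z].
/i/ (between /z/ and /m/): before a nasal consonant, so rule 2 applies → [ĩ].
/m/ stays [m].
Rule 2 applies to /o/ (between /m/ and /m/: before a nasal consonant) → [õ].
/m/ stays [m].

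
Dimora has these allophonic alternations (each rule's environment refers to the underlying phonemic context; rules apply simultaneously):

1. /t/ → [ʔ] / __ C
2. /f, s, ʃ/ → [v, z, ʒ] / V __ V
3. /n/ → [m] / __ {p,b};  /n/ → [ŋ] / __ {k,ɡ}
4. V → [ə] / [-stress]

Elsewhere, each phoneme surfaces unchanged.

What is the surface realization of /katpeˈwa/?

[kəʔpəˈwa]

/k/ (word-initial) is unaffected → [k].
Rule 4 applies to /a/ (between /k/ and /t/: in an unstressed syllable) → [ə].
/t/ — between /a/ and /p/, immediately before a consonant — surfaces as [ʔ] (rule 1).
/p/ (between /t/ and /e/) is unaffected → [p].
/e/ meets the environment for rule 4 (in an unstressed syllable) → [ə].
/w/ (between /e/ and /a/): no rule targets it → [w].
/a/ — word-final; rule 4 does not apply here → [a].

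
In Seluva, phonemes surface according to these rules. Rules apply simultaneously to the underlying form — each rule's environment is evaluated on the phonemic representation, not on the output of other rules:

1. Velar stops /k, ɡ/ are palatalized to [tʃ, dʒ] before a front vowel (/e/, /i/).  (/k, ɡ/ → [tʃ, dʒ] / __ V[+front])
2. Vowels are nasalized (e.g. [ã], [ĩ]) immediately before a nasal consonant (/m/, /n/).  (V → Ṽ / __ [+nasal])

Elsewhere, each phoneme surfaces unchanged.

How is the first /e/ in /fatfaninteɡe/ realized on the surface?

/e/ — between /t/ and /ɡ/; rule 2 does not apply here → [e].

[e]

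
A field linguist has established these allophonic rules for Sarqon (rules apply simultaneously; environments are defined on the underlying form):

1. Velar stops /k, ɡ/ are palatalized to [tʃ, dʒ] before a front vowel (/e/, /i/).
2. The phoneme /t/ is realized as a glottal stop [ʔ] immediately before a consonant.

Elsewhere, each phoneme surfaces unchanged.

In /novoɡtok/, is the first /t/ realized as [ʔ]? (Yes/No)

/t/ (between /ɡ/ and /o/) fails the environment for rule 2, so it stays [t].
The actual realization is [t], not [ʔ].

No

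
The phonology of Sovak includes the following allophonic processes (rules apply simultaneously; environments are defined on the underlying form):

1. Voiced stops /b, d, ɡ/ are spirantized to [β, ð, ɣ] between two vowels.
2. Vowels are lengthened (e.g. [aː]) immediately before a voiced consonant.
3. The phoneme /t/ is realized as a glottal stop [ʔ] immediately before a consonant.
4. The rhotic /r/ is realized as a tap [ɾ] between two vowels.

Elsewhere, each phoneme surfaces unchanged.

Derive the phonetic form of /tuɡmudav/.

[tuːɡmuːðaːv]

/t/ (word-initial) is in the target of rule 3 but the environment (immediately before a consonant) is not met → [t].
/u/ — between /t/ and /ɡ/, before a voiced consonant — surfaces as [uː] (rule 2).
/ɡ/ — between /u/ and /m/; rule 1 does not apply here → [ɡ].
/m/ (between /ɡ/ and /u/) is unaffected → [m].
/u/ — between /m/ and /d/, before a voiced consonant — surfaces as [uː] (rule 2).
/d/ meets the environment for rule 1 (between two vowels) → [ð].
/a/ — between /d/ and /v/, before a voiced consonant — surfaces as [aː] (rule 2).
/v/ (word-final) is unaffected → [v].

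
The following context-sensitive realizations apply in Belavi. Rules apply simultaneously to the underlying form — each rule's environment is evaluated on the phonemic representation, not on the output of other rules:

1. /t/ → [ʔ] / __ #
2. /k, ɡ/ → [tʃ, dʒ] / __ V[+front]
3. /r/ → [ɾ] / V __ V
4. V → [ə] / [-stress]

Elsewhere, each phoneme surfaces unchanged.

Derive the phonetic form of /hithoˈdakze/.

/h/ — not in any rule's target class → [h].
/i/ (between /h/ and /t/) occurs in an unstressed syllable → [ə] by rule 4.
/t/ (between /i/ and /h/): rule 1 targets it, but not word-finally → unchanged [t].
/h/ stays [h].
Rule 4 applies to /o/ (between /h/ and /d/: in an unstressed syllable) → [ə].
/d/ (between /o/ and /a/): no rule targets it → [d].
/a/ — between /d/ and /k/; rule 4 does not apply here → [a].
/k/ (between /a/ and /z/) fails the environment for rule 2, so it stays [k].
/z/ — not in any rule's target class → [z].
/e/ (word-final) occurs in an unstressed syllable → [ə] by rule 4.

[həthəˈdakzə]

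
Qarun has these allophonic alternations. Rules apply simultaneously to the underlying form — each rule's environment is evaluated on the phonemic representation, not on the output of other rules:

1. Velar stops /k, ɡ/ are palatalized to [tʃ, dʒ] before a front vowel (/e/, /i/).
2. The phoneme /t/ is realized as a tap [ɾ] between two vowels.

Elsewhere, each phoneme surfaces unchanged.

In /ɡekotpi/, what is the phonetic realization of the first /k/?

[k]

/k/ — between /e/ and /o/; rule 1 does not apply here → [k].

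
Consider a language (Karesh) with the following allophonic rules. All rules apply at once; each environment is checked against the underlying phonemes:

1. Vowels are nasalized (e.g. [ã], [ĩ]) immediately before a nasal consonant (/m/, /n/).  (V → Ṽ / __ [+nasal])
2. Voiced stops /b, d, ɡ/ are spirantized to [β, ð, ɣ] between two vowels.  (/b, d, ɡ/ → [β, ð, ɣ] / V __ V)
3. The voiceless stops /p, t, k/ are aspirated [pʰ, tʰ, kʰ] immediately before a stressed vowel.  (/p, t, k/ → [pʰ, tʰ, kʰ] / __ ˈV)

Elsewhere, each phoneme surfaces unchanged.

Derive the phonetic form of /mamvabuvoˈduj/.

[mãmvaβuvoˈðuj]

/m/ — not in any rule's target class → [m].
/a/ — between /m/ and /m/, before a nasal consonant — surfaces as [ã] (rule 1).
/m/ stays [m].
/v/ (between /m/ and /a/) is unaffected → [v].
/a/ — between /v/ and /b/; rule 1 does not apply here → [a].
/b/ meets the environment for rule 2 (between two vowels) → [β].
/u/ (between /b/ and /v/): rule 1 targets it, but not before a nasal consonant → unchanged [u].
/v/ (between /u/ and /o/): no rule targets it → [v].
/o/ (between /v/ and /d/) fails the environment for rule 1, so it stays [o].
/d/ (between /o/ and /u/) occurs between two vowels → [ð] by rule 2.
/u/ (between /d/ and /j/) fails the environment for rule 1, so it stays [u].
/j/ (word-final) is unaffected → [j].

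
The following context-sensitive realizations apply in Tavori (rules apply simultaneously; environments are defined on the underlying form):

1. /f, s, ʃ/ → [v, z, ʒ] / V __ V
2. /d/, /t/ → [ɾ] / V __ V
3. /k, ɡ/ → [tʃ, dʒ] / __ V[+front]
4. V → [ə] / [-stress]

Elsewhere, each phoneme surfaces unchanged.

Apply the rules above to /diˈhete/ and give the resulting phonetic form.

/d/ — word-initial; rule 2 does not apply here → [d].
/i/ meets the environment for rule 4 (in an unstressed syllable) → [ə].
/e/ (between /h/ and /t/): rule 4 targets it, but not in an unstressed syllable → unchanged [e].
Rule 2 applies to /t/ (between /e/ and /e/: between two vowels) → [ɾ].
/e/ meets the environment for rule 4 (in an unstressed syllable) → [ə].

[dəˈheɾə]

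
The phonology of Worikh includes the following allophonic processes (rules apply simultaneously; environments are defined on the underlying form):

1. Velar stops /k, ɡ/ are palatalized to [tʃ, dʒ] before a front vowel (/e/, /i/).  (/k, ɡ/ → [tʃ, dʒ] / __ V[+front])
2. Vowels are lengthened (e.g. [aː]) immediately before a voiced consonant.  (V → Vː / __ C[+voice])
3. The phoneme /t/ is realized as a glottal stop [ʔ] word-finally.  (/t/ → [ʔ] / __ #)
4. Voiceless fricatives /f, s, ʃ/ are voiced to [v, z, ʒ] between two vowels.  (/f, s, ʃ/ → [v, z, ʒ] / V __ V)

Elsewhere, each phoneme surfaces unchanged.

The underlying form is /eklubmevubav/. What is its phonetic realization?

/e/ (word-initial): rule 2 targets it, but not before a voiced consonant → unchanged [e].
/k/ — between /e/ and /l/; rule 1 does not apply here → [k].
/l/ (between /k/ and /u/) is unaffected → [l].
/u/ — between /l/ and /b/, before a voiced consonant — surfaces as [uː] (rule 2).
/b/ (between /u/ and /m/) is unaffected → [b].
/m/ (between /b/ and /e/): no rule targets it → [m].
/e/ meets the environment for rule 2 (before a voiced consonant) → [eː].
/v/ — not in any rule's target class → [v].
/u/ meets the environment for rule 2 (before a voiced consonant) → [uː].
/b/ (between /u/ and /a/) is unaffected → [b].
Rule 2 applies to /a/ (between /b/ and /v/: before a voiced consonant) → [aː].
/v/ stays [v].

[ekluːbmeːvuːbaːv]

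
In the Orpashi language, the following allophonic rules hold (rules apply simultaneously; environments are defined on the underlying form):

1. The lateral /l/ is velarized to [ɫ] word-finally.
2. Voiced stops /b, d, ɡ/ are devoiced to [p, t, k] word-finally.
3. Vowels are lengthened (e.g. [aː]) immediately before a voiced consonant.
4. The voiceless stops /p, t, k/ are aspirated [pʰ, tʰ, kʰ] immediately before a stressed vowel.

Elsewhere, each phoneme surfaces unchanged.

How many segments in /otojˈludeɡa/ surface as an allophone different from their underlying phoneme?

3

Segments that undergo a rule: /o/ → [oː] (rule 3); /u/ → [uː] (rule 3); /e/ → [eː] (rule 3).
All other segments surface unchanged.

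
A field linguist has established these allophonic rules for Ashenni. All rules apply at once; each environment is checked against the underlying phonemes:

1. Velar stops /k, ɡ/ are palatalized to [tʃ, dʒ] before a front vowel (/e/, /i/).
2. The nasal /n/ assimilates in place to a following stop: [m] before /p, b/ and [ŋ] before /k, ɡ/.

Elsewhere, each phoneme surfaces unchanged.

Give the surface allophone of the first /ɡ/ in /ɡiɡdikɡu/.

[dʒ]

Rule 1 applies to /ɡ/ (word-initial: before a front vowel) → [dʒ].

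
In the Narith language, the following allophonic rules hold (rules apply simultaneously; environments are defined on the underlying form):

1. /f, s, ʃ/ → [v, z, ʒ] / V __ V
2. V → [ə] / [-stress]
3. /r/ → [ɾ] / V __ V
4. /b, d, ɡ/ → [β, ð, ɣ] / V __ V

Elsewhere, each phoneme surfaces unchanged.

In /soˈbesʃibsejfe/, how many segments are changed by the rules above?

Segments that undergo a rule: /o/ → [ə] (rule 2); /b/ → [β] (rule 4); /i/ → [ə] (rule 2); /e/ → [ə] (rule 2); /e/ → [ə] (rule 2).
All other segments surface unchanged.

5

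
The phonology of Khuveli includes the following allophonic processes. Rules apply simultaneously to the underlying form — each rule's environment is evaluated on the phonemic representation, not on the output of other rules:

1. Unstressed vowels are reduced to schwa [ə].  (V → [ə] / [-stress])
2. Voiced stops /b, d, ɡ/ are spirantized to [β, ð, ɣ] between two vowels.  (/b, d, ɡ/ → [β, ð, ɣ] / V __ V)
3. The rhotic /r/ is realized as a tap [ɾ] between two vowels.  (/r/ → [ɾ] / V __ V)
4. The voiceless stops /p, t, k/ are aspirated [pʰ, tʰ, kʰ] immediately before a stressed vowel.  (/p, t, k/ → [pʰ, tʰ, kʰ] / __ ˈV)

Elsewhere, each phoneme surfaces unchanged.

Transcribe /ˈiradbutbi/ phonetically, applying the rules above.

/i/ (word-initial): rule 1 targets it, but not in an unstressed syllable → unchanged [i].
/r/ (between /i/ and /a/): between two vowels, so rule 3 applies → [ɾ].
/a/ meets the environment for rule 1 (in an unstressed syllable) → [ə].
/d/ (between /a/ and /b/) is in the target of rule 2 but the environment (between two vowels) is not met → [d].
/b/ — between /d/ and /u/; rule 2 does not apply here → [b].
/u/ (between /b/ and /t/): in an unstressed syllable, so rule 1 applies → [ə].
/t/ (between /u/ and /b/): rule 4 targets it, but not immediately before a stressed vowel → unchanged [t].
/b/ (between /t/ and /i/) is in the target of rule 2 but the environment (between two vowels) is not met → [b].
Rule 1 applies to /i/ (word-final: in an unstressed syllable) → [ə].

[ˈiɾədbətbə]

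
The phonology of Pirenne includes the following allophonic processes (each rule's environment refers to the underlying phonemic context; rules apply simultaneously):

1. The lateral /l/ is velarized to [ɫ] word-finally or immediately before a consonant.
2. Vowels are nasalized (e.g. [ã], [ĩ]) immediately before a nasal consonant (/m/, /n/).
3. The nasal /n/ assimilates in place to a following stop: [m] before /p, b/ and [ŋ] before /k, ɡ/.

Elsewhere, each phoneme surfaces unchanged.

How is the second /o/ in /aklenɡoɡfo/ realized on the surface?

[o]

/o/ (word-final) is in the target of rule 2 but the environment (before a nasal consonant) is not met → [o].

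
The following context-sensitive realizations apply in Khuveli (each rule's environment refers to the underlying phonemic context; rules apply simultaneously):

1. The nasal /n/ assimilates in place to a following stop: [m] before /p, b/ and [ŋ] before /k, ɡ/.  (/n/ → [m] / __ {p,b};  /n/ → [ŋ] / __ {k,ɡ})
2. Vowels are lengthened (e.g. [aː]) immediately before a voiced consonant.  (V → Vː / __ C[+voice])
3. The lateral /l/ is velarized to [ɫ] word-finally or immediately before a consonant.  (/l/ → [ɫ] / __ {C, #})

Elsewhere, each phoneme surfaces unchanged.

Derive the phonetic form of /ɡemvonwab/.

[ɡeːmvoːnwaːb]

/ɡ/ (word-initial) is unaffected → [ɡ].
/e/ — between /ɡ/ and /m/, before a voiced consonant — surfaces as [eː] (rule 2).
/m/ — not in any rule's target class → [m].
/v/ stays [v].
/o/ (between /v/ and /n/): before a voiced consonant, so rule 2 applies → [oː].
/n/ (between /o/ and /w/): rule 1 targets it, but not before a labial or velar stop → unchanged [n].
/w/ (between /n/ and /a/) is unaffected → [w].
Rule 2 applies to /a/ (between /w/ and /b/: before a voiced consonant) → [aː].
/b/ (word-final): no rule targets it → [b].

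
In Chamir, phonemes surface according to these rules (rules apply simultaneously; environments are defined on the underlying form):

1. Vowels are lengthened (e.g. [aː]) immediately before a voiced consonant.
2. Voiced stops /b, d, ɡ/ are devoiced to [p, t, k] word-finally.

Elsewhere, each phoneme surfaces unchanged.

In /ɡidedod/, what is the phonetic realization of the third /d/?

[t]

/d/ (word-final): word-finally, so rule 2 applies → [t].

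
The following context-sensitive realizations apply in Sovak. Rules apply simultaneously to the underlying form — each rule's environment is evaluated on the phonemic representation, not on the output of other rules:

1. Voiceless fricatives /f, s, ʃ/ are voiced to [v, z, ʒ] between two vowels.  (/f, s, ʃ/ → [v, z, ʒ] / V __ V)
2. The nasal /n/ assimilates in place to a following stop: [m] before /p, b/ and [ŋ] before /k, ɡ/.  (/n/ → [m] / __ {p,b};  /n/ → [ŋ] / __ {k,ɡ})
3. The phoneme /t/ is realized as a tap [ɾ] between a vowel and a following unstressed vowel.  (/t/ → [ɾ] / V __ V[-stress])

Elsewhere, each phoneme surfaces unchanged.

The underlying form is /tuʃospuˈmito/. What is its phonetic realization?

[tuʒospuˈmiɾo]

/t/ (word-initial) fails the environment for rule 3, so it stays [t].
/u/ stays [u].
/ʃ/ — between /u/ and /o/, between two vowels — surfaces as [ʒ] (rule 1).
/o/ — not in any rule's target class → [o].
/s/ — between /o/ and /p/; rule 1 does not apply here → [s].
/p/ (between /s/ and /u/): no rule targets it → [p].
/u/ stays [u].
/m/ stays [m].
/i/ stays [i].
/t/ (between /i/ and /o/): between a vowel and a following unstressed vowel, so rule 3 applies → [ɾ].
/o/ (word-final): no rule targets it → [o].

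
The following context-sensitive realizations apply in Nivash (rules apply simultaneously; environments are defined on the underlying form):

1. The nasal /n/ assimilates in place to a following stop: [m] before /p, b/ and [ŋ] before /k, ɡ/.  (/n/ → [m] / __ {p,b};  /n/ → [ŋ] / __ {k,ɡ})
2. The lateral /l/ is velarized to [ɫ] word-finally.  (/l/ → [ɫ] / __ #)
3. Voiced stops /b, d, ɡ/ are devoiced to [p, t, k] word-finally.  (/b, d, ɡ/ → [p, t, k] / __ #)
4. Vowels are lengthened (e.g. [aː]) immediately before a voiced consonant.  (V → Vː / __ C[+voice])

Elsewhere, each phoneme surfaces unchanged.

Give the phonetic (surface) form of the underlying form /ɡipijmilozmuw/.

[ɡipiːjmiːloːzmuːw]

/ɡ/ (word-initial) is in the target of rule 3 but the environment (word-finally) is not met → [ɡ].
/i/ (between /ɡ/ and /p/) fails the environment for rule 4, so it stays [i].
/p/ (between /i/ and /i/) is unaffected → [p].
/i/ meets the environment for rule 4 (before a voiced consonant) → [iː].
/j/ stays [j].
/m/ — not in any rule's target class → [m].
/i/ meets the environment for rule 4 (before a voiced consonant) → [iː].
/l/ (between /i/ and /o/) is in the target of rule 2 but the environment (word-finally) is not met → [l].
/o/ — between /l/ and /z/, before a voiced consonant — surfaces as [oː] (rule 4).
/z/ (between /o/ and /m/) is unaffected → [z].
/m/ stays [m].
Rule 4 applies to /u/ (between /m/ and /w/: before a voiced consonant) → [uː].
/w/ (word-final) is unaffected → [w].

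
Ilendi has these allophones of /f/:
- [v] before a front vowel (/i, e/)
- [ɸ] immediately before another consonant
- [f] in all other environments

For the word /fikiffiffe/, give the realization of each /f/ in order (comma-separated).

Occurrence 1 (position 1): before a front vowel (/i, e/) → [v].
Occurrence 2 (position 5): immediately before another consonant → [ɸ].
Occurrence 3 (position 6): before a front vowel (/i, e/) → [v].
Occurrence 4 (position 8): immediately before another consonant → [ɸ].
Occurrence 5 (position 9): before a front vowel (/i, e/) → [v].

[v], [ɸ], [v], [ɸ], [v]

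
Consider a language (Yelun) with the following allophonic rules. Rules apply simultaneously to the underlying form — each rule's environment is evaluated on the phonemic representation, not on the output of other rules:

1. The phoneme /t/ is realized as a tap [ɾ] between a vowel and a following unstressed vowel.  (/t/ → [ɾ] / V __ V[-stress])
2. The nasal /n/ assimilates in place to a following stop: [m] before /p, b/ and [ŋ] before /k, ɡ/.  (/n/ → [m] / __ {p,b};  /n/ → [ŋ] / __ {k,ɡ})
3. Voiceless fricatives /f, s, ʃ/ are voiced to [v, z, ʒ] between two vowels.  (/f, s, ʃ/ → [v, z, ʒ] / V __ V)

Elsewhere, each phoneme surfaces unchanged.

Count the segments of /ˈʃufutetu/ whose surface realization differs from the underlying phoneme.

3

Segments that undergo a rule: /f/ → [v] (rule 3); /t/ → [ɾ] (rule 1); /t/ → [ɾ] (rule 1).
All other segments surface unchanged.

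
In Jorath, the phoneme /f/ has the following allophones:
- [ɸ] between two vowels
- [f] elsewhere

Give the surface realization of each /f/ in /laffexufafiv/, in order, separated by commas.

[f], [f], [ɸ], [ɸ]

Occurrence 1 (position 3): no conditioning environment matches → elsewhere allophone [f].
Occurrence 2 (position 4): no conditioning environment matches → elsewhere allophone [f].
Occurrence 3 (position 8): between two vowels → [ɸ].
Occurrence 4 (position 10): between two vowels → [ɸ].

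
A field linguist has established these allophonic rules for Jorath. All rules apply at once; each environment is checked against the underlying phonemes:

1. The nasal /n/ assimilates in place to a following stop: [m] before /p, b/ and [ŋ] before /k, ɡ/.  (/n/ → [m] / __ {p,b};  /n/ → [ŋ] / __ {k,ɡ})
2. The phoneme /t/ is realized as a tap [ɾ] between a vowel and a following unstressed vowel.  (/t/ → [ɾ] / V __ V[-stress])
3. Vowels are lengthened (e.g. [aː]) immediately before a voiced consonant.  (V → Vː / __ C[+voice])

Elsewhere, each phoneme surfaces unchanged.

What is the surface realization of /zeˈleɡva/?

/z/ (word-initial): no rule targets it → [z].
Rule 3 applies to /e/ (between /z/ and /l/: before a voiced consonant) → [eː].
/l/ stays [l].
/e/ — between /l/ and /ɡ/, before a voiced consonant — surfaces as [eː] (rule 3).
/ɡ/ (between /e/ and /v/) is unaffected → [ɡ].
/v/ — not in any rule's target class → [v].
/a/ (word-final) is in the target of rule 3 but the environment (before a voiced consonant) is not met → [a].

[zeːˈleːɡva]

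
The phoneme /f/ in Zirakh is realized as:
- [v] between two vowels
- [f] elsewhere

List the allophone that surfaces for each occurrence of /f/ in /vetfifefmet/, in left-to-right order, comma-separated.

[f], [v], [f]

Occurrence 1 (position 4): no conditioning environment matches → elsewhere allophone [f].
Occurrence 2 (position 6): between two vowels → [v].
Occurrence 3 (position 8): no conditioning environment matches → elsewhere allophone [f].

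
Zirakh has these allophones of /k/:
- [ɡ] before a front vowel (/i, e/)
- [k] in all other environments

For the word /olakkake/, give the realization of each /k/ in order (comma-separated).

[k], [k], [ɡ]

Occurrence 1 (position 4): no conditioning environment matches → elsewhere allophone [k].
Occurrence 2 (position 5): no conditioning environment matches → elsewhere allophone [k].
Occurrence 3 (position 7): before a front vowel (/i, e/) → [ɡ].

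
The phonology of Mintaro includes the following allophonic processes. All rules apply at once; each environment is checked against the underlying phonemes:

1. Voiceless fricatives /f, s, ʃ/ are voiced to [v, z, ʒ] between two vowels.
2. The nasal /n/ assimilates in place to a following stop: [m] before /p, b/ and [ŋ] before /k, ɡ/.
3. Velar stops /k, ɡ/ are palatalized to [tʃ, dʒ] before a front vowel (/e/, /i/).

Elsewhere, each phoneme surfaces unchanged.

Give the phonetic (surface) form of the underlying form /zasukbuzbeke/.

[zazukbuzbetʃe]

/z/ (word-initial): no rule targets it → [z].
/a/ — not in any rule's target class → [a].
/s/ (between /a/ and /u/) occurs between two vowels → [z] by rule 1.
/u/ stays [u].
/k/ (between /u/ and /b/): rule 3 targets it, but not before a front vowel → unchanged [k].
/b/ — not in any rule's target class → [b].
/u/ stays [u].
/z/ (between /u/ and /b/): no rule targets it → [z].
/b/ (between /z/ and /e/): no rule targets it → [b].
/e/ (between /b/ and /k/): no rule targets it → [e].
Rule 3 applies to /k/ (between /e/ and /e/: before a front vowel) → [tʃ].
/e/ (word-final) is unaffected → [e].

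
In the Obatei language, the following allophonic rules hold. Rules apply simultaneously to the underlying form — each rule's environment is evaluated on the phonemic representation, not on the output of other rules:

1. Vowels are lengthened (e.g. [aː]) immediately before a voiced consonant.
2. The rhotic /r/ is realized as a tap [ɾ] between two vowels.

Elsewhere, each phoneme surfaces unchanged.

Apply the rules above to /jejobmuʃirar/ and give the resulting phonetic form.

/e/ (between /j/ and /j/) occurs before a voiced consonant → [eː] by rule 1.
/o/ (between /j/ and /b/) occurs before a voiced consonant → [oː] by rule 1.
/u/ (between /m/ and /ʃ/) fails the environment for rule 1, so it stays [u].
/i/ — between /ʃ/ and /r/, before a voiced consonant — surfaces as [iː] (rule 1).
/r/ (between /i/ and /a/): between two vowels, so rule 2 applies → [ɾ].
/a/ — between /r/ and /r/, before a voiced consonant — surfaces as [aː] (rule 1).
/r/ (word-final) fails the environment for rule 2, so it stays [r].

[jeːjoːbmuʃiːɾaːr]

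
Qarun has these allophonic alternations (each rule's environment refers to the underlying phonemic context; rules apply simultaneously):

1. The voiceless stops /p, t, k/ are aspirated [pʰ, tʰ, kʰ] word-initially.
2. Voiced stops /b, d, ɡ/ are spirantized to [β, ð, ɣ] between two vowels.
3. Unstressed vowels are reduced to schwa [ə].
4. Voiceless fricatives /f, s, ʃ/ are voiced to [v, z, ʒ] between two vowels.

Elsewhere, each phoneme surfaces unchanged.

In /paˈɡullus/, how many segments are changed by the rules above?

4

Segments that undergo a rule: /p/ → [pʰ] (rule 1); /a/ → [ə] (rule 3); /ɡ/ → [ɣ] (rule 2); /u/ → [ə] (rule 3).
All other segments surface unchanged.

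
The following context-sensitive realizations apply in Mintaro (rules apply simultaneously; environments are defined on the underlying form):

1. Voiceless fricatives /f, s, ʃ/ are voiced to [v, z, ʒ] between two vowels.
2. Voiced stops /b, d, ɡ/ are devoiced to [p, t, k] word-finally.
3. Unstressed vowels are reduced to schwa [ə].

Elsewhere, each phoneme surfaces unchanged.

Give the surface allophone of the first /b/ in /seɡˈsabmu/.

[b]

/b/ (between /a/ and /m/) fails the environment for rule 2, so it stays [b].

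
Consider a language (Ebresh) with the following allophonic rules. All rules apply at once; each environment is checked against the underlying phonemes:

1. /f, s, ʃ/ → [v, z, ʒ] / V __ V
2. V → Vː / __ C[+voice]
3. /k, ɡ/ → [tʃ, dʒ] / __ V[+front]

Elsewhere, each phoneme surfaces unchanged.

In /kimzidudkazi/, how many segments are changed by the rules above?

Segments that undergo a rule: /k/ → [tʃ] (rule 3); /i/ → [iː] (rule 2); /i/ → [iː] (rule 2); /u/ → [uː] (rule 2); /a/ → [aː] (rule 2).
All other segments surface unchanged.

5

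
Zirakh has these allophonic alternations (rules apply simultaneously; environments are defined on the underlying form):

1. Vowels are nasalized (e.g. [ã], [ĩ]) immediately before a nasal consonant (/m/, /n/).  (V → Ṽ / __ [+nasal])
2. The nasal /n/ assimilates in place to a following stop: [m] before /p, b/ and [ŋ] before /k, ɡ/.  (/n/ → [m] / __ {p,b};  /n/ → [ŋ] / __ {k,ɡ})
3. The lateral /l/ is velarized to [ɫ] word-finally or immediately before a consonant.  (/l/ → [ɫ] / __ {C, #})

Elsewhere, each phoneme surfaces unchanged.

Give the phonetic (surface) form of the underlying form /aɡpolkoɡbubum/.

[aɡpoɫkoɡbubũm]

/a/ — word-initial; rule 1 does not apply here → [a].
/ɡ/ (between /a/ and /p/) is unaffected → [ɡ].
/p/ (between /ɡ/ and /o/) is unaffected → [p].
/o/ (between /p/ and /l/) fails the environment for rule 1, so it stays [o].
/l/ — between /o/ and /k/, word-finally or immediately before a consonant — surfaces as [ɫ] (rule 3).
/k/ (between /l/ and /o/): no rule targets it → [k].
/o/ (between /k/ and /ɡ/) fails the environment for rule 1, so it stays [o].
/ɡ/ (between /o/ and /b/): no rule targets it → [ɡ].
/b/ (between /ɡ/ and /u/) is unaffected → [b].
/u/ (between /b/ and /b/): rule 1 targets it, but not before a nasal consonant → unchanged [u].
/b/ stays [b].
/u/ (between /b/ and /m/): before a nasal consonant, so rule 1 applies → [ũ].
/m/ — not in any rule's target class → [m].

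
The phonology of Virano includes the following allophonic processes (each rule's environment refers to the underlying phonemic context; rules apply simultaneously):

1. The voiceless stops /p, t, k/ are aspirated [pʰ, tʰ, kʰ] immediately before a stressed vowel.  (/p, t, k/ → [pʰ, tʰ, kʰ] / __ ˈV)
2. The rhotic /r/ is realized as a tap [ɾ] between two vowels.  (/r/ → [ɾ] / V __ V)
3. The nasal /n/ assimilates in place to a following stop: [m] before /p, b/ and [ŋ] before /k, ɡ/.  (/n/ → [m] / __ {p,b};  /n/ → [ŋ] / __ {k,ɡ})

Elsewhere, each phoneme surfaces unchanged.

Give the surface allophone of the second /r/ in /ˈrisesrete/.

/r/ (between /s/ and /e/) is in the target of rule 2 but the environment (between two vowels) is not met → [r].

[r]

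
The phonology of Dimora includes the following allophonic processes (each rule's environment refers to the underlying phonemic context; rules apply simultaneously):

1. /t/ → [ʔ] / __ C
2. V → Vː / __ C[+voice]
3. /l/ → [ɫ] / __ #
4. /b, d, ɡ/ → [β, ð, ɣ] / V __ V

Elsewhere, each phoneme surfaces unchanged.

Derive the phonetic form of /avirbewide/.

[aːviːrbeːwiːðe]

Rule 2 applies to /a/ (word-initial: before a voiced consonant) → [aː].
/v/ (between /a/ and /i/) is unaffected → [v].
/i/ meets the environment for rule 2 (before a voiced consonant) → [iː].
/r/ (between /i/ and /b/) is unaffected → [r].
/b/ (between /r/ and /e/): rule 4 targets it, but not between two vowels → unchanged [b].
/e/ (between /b/ and /w/) occurs before a voiced consonant → [eː] by rule 2.
/w/ (between /e/ and /i/): no rule targets it → [w].
/i/ (between /w/ and /d/) occurs before a voiced consonant → [iː] by rule 2.
/d/ (between /i/ and /e/) occurs between two vowels → [ð] by rule 4.
/e/ (word-final): rule 2 targets it, but not before a voiced consonant → unchanged [e].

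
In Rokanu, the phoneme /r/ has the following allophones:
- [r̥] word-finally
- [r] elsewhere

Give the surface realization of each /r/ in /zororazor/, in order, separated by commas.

Occurrence 1 (position 3): no conditioning environment matches → elsewhere allophone [r].
Occurrence 2 (position 5): no conditioning environment matches → elsewhere allophone [r].
Occurrence 3 (position 9): word-finally → [r̥].

[r], [r], [r̥]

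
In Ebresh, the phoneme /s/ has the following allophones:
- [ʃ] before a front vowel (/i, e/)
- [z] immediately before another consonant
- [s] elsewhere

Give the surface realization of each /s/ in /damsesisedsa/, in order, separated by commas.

Occurrence 1 (position 4): before a front vowel (/i, e/) → [ʃ].
Occurrence 2 (position 6): before a front vowel (/i, e/) → [ʃ].
Occurrence 3 (position 8): before a front vowel (/i, e/) → [ʃ].
Occurrence 4 (position 11): no conditioning environment matches → elsewhere allophone [s].

[ʃ], [ʃ], [ʃ], [s]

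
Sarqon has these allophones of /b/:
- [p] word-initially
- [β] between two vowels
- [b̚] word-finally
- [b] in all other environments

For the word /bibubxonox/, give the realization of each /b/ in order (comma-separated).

[p], [β], [b]

Occurrence 1 (position 1): word-initially → [p].
Occurrence 2 (position 3): between two vowels → [β].
Occurrence 3 (position 5): no conditioning environment matches → elsewhere allophone [b].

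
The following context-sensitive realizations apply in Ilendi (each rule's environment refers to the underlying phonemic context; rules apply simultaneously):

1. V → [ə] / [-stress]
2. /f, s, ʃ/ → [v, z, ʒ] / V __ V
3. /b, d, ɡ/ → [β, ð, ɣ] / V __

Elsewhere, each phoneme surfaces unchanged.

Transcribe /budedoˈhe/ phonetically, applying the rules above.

[bəðəðəˈhe]

/b/ — word-initial; rule 3 does not apply here → [b].
Rule 1 applies to /u/ (between /b/ and /d/: in an unstressed syllable) → [ə].
/d/ — between /u/ and /e/, immediately after a vowel — surfaces as [ð] (rule 3).
/e/ (between /d/ and /d/) occurs in an unstressed syllable → [ə] by rule 1.
/d/ (between /e/ and /o/) occurs immediately after a vowel → [ð] by rule 3.
/o/ (between /d/ and /h/): in an unstressed syllable, so rule 1 applies → [ə].
/h/ (between /o/ and /e/): no rule targets it → [h].
/e/ — word-final; rule 1 does not apply here → [e].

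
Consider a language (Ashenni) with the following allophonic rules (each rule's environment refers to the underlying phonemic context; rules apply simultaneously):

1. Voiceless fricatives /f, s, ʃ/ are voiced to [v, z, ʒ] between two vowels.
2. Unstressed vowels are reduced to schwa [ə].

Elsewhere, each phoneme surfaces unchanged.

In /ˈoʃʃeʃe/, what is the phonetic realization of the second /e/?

[ə]

/e/ — word-final, in an unstressed syllable — surfaces as [ə] (rule 2).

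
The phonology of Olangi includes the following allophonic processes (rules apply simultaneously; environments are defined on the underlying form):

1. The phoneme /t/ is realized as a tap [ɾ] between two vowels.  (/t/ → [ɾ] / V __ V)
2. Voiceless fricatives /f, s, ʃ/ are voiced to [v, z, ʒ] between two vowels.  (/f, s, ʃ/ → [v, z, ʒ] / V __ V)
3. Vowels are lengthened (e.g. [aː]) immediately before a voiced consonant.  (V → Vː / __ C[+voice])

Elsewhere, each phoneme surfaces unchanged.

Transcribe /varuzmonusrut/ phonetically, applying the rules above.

[vaːruːzmoːnusrut]

/v/ — not in any rule's target class → [v].
/a/ (between /v/ and /r/): before a voiced consonant, so rule 3 applies → [aː].
/r/ (between /a/ and /u/): no rule targets it → [r].
/u/ (between /r/ and /z/): before a voiced consonant, so rule 3 applies → [uː].
/z/ (between /u/ and /m/) is unaffected → [z].
/m/ (between /z/ and /o/) is unaffected → [m].
/o/ meets the environment for rule 3 (before a voiced consonant) → [oː].
/n/ (between /o/ and /u/): no rule targets it → [n].
/u/ (between /n/ and /s/): rule 3 targets it, but not before a voiced consonant → unchanged [u].
/s/ (between /u/ and /r/) fails the environment for rule 2, so it stays [s].
/r/ (between /s/ and /u/): no rule targets it → [r].
/u/ (between /r/ and /t/) is in the target of rule 3 but the environment (before a voiced consonant) is not met → [u].
/t/ (word-final) fails the environment for rule 1, so it stays [t].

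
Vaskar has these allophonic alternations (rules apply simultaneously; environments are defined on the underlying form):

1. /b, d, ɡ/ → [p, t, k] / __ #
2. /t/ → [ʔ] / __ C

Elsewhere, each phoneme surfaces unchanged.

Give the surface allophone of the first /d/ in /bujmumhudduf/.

/d/ — between /u/ and /d/; rule 1 does not apply here → [d].

[d]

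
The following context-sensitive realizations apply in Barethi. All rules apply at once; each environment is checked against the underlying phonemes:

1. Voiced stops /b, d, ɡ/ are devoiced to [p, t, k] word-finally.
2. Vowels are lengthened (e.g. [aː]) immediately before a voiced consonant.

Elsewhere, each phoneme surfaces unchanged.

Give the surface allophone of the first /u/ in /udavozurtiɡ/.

/u/ — word-initial, before a voiced consonant — surfaces as [uː] (rule 2).

[uː]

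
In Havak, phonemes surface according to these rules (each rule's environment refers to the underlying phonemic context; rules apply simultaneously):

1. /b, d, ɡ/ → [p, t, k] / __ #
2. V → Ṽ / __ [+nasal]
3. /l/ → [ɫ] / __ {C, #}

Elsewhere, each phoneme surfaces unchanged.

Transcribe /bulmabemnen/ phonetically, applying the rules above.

[buɫmabẽmnẽn]

/b/ (word-initial): rule 1 targets it, but not word-finally → unchanged [b].
/u/ (between /b/ and /l/): rule 2 targets it, but not before a nasal consonant → unchanged [u].
/l/ (between /u/ and /m/) occurs word-finally or immediately before a consonant → [ɫ] by rule 3.
/m/ (between /l/ and /a/) is unaffected → [m].
/a/ (between /m/ and /b/) is in the target of rule 2 but the environment (before a nasal consonant) is not met → [a].
/b/ — between /a/ and /e/; rule 1 does not apply here → [b].
Rule 2 applies to /e/ (between /b/ and /m/: before a nasal consonant) → [ẽ].
/m/ stays [m].
/n/ stays [n].
/e/ meets the environment for rule 2 (before a nasal consonant) → [ẽ].
/n/ — not in any rule's target class → [n].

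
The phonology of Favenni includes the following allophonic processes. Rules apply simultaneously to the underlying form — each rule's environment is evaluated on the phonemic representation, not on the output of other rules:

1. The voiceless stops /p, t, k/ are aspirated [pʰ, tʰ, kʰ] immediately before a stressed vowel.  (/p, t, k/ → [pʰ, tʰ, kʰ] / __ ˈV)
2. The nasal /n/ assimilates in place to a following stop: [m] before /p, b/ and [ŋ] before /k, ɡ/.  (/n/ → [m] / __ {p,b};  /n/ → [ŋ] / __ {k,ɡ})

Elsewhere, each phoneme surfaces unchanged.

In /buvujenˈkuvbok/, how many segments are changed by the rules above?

2

Segments that undergo a rule: /n/ → [ŋ] (rule 2); /k/ → [kʰ] (rule 1).
All other segments surface unchanged.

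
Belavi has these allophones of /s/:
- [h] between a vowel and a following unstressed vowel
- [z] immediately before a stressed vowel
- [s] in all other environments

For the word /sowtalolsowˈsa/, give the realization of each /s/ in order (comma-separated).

[s], [s], [z]

Occurrence 1 (position 1): no conditioning environment matches → elsewhere allophone [s].
Occurrence 2 (position 9): no conditioning environment matches → elsewhere allophone [s].
Occurrence 3 (position 12): immediately before a stressed vowel → [z].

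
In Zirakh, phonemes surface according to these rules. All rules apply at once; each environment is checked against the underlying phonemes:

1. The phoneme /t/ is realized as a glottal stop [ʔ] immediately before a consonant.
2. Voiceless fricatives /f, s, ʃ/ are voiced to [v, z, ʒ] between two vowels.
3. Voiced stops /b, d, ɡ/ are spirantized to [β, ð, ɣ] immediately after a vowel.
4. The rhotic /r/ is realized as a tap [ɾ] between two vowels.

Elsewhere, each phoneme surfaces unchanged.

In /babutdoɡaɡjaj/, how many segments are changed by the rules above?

4

Segments that undergo a rule: /b/ → [β] (rule 3); /t/ → [ʔ] (rule 1); /ɡ/ → [ɣ] (rule 3); /ɡ/ → [ɣ] (rule 3).
All other segments surface unchanged.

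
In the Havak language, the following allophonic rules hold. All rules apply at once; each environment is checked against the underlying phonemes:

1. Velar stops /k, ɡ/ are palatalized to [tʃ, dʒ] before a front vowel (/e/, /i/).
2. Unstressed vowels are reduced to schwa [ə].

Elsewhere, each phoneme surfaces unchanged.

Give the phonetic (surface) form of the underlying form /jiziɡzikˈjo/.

/j/ (word-initial) is unaffected → [j].
/i/ (between /j/ and /z/): in an unstressed syllable, so rule 2 applies → [ə].
/z/ stays [z].
/i/ meets the environment for rule 2 (in an unstressed syllable) → [ə].
/ɡ/ — between /i/ and /z/; rule 1 does not apply here → [ɡ].
/z/ (between /ɡ/ and /i/): no rule targets it → [z].
Rule 2 applies to /i/ (between /z/ and /k/: in an unstressed syllable) → [ə].
/k/ (between /i/ and /j/): rule 1 targets it, but not before a front vowel → unchanged [k].
/j/ stays [j].
/o/ (word-final) is in the target of rule 2 but the environment (in an unstressed syllable) is not met → [o].

[jəzəɡzəkˈjo]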